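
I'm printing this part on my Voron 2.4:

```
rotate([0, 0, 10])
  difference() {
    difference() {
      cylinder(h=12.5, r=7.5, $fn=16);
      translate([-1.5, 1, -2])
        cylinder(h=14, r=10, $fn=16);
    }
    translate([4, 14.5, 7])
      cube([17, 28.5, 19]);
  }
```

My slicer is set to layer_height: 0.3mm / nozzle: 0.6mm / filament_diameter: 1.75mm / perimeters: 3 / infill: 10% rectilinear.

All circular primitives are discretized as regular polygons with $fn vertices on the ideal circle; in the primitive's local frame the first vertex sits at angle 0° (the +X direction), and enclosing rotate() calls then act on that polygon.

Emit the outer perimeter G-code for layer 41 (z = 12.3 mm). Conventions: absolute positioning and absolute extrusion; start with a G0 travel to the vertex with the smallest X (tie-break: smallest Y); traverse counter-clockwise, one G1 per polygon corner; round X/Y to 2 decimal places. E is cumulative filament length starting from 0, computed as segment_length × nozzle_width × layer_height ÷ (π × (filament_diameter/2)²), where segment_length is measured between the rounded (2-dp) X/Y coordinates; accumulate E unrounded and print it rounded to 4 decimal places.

At z = 12.3 mm: the r=7.5 cylinder contributes a regular 16-gon of circumradius 7.5; the cylinder at (-1.5, 1) is absent (z outside [-2, 12]); After the difference (first − rest): none of the subtracted shapes is present at this height, so the r=7.5 cylinder is unchanged — 1 connected region; the cube at (4, 14.5) is present — its section is the full 17×28.5 rectangle; Subtracting the remaining from the first: starting from that combined region, the 17×28.5 cube at (4, 14.5) misses the remaining region (no effect) — 1 connected region; (rotated 10° about Z; rotation is an isometry so areas/perimeters/island counts are preserved). The outline is a single polygon with 16 vertices. Extrusion per mm of travel: 0.6 × 0.3 / (π × 0.875²) = 0.074835. Accumulating E over each segment gives final E = 3.5040.

G0 X-7.39 Y-1.30 Z12.30
G1 X-6.33 Y-4.03 E0.2192
G1 X-4.30 Y-6.14 E0.4383
G1 X-1.62 Y-7.32 E0.6574
G1 X1.30 Y-7.39 E0.8760
G1 X4.03 Y-6.33 E1.0952
G1 X6.14 Y-4.30 E1.3143
G1 X7.32 Y-1.62 E1.5334
G1 X7.39 Y1.30 E1.7520
G1 X6.33 Y4.03 E1.9712
G1 X4.30 Y6.14 E2.1903
G1 X1.62 Y7.32 E2.4094
G1 X-1.30 Y7.39 E2.6280
G1 X-4.03 Y6.33 E2.8471
G1 X-6.14 Y4.30 E3.0663
G1 X-7.32 Y1.62 E3.2854
G1 X-7.39 Y-1.30 E3.5040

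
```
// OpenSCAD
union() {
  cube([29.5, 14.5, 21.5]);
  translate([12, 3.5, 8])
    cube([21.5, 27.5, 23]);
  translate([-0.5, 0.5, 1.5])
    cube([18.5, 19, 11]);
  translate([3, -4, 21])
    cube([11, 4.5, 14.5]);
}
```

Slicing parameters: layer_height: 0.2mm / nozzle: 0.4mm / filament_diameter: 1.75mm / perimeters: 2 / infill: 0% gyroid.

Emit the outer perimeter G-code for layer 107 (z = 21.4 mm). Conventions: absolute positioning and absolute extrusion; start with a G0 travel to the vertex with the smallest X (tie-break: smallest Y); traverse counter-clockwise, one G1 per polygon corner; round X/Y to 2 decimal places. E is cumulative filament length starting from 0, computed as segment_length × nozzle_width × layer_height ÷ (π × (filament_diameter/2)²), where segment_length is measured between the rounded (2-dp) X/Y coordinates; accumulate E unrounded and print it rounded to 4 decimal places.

At z = 21.4 mm: the cube (footprint 29.5×14.5) is included at this height; the 21.5×27.5 cube at (12, 3.5) contributes its full rectangle; the cube at (-0.5, 0.5) is not intersected at this z (z outside [1.5, 12.5]); the 11×4.5 cube at (3, -4) contributes its full rectangle; Combining (union): the regions partially overlap (shared area 198.00 mm²), so overlapping operands fuse into one piece — 1 connected region. The outline is a single polygon with 12 vertices. Extrusion per mm of travel: 0.4 × 0.2 / (π × 0.875²) = 0.033260. Accumulating E over each segment gives final E = 4.5566.

G0 X0.00 Y0.00 Z21.40
G1 X3.00 Y0.00 E0.0998
G1 X3.00 Y-4.00 E0.2328
G1 X14.00 Y-4.00 E0.5987
G1 X14.00 Y0.00 E0.7317
G1 X29.50 Y0.00 E1.2473
G1 X29.50 Y3.50 E1.3637
G1 X33.50 Y3.50 E1.4967
G1 X33.50 Y31.00 E2.4114
G1 X12.00 Y31.00 E3.1265
G1 X12.00 Y14.50 E3.6752
G1 X0.00 Y14.50 E4.0744
G1 X0.00 Y0.00 E4.5566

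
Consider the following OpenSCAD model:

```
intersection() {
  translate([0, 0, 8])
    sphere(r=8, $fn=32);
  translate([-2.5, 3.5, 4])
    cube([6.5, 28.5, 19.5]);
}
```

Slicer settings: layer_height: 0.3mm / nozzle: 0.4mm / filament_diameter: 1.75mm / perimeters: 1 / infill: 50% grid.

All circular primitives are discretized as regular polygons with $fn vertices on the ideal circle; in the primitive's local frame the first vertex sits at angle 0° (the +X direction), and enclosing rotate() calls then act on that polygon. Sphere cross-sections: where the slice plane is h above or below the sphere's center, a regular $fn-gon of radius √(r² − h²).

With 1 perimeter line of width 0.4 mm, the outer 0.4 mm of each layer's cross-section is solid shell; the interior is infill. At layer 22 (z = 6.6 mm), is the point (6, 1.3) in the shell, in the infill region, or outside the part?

outside

At z = 6.6 mm: the r=8 sphere slices to a regular 32-gon of circumradius 7.877 (√(r²−h²) with h=1.4 from center); the cube at (-2.5, 3.5) (footprint 6.5×28.5) is included at this height; Keeping only the common overlap: the 6.5×28.5 cube at (-2.5, 3.5) partially overlaps the r=8 sphere; clipping to the common part keeps 26.52 mm² — 1 connected region. Overall, the cross-section is a single solid region. The nearest boundary edge runs (4.00, 6.75)→(4.00, 3.50); distance from the point to it = 2.97 mm. The point is not inside any of the regions above, so it lies outside the cross-section (2.97 mm from the nearest boundary).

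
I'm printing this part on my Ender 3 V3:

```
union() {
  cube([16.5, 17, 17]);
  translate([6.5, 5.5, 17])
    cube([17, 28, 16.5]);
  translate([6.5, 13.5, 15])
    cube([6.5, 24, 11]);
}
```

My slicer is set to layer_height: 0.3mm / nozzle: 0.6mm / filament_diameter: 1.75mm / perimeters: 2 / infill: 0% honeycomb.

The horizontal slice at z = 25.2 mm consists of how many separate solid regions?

1

At z = 25.2 mm: the cube is absent (z outside [0, 17]); the 17×28 cube at (6.5, 5.5) contributes its full rectangle; the cube at (6.5, 13.5) (footprint 6.5×24) is included at this height; Combining (union): the regions partially overlap (shared area 130.00 mm²), so overlapping operands fuse into one piece — 1 connected region. The result has 1 disconnected region.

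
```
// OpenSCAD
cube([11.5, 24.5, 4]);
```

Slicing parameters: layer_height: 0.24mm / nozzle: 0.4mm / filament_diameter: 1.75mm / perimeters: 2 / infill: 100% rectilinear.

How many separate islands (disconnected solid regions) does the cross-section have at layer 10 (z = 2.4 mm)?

1

At z = 2.4 mm: the cube (footprint 11.5×24.5) is included at this height. Overall, the cross-section is a single solid region. Island count = 1.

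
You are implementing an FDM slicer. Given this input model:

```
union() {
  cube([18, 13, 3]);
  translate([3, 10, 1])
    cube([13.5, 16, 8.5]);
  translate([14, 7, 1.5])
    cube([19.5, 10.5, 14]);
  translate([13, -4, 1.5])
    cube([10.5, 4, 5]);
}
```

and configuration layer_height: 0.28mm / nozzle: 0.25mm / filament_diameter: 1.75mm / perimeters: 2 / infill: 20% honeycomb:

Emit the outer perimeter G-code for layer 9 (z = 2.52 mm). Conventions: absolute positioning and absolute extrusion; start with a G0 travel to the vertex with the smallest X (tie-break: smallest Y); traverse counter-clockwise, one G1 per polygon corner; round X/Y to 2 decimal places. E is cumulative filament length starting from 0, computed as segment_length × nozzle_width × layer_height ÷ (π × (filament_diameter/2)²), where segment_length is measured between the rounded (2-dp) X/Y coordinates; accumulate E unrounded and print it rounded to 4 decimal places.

G0 X0.00 Y0.00 Z2.52
G1 X13.00 Y0.00 E0.3783
G1 X13.00 Y-4.00 E0.4947
G1 X23.50 Y-4.00 E0.8003
G1 X23.50 Y0.00 E0.9167
G1 X18.00 Y0.00 E1.0768
G1 X18.00 Y7.00 E1.2805
G1 X33.50 Y7.00 E1.7316
G1 X33.50 Y17.50 E2.0372
G1 X16.50 Y17.50 E2.5319
G1 X16.50 Y26.00 E2.7793
G1 X3.00 Y26.00 E3.1722
G1 X3.00 Y13.00 E3.5505
G1 X0.00 Y13.00 E3.6378
G1 X0.00 Y0.00 E4.0162

At z = 2.52 mm: the cube (footprint 18×13) is included at this height; the cube at (3, 10) is present — its section is the full 13.5×16 rectangle; the 19.5×10.5 cube at (14, 7) contributes its full rectangle; the cube at (13, -4) (footprint 10.5×4) is included at this height; Combining (union): the regions partially overlap (shared area 75.75 mm²), so overlapping operands fuse into one piece — 1 connected region. The outline is a single polygon with 14 vertices. Extrusion per mm of travel: 0.25 × 0.28 / (π × 0.875²) = 0.029103. Accumulating E over each segment gives final E = 4.0162.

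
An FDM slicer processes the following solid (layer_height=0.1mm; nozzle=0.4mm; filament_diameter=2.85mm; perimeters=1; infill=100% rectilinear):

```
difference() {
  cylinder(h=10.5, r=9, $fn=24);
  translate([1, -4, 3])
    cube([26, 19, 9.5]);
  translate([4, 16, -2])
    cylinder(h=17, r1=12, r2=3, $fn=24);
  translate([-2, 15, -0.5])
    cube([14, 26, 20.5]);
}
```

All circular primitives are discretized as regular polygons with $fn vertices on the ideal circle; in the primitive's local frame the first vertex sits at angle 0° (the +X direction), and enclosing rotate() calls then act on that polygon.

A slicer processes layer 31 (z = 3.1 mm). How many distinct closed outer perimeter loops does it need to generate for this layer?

At z = 3.1 mm: the r=9 cylinder gives a regular 24-gon of circumradius 9 (constant along its height); the cube at (1, -4) is present — its section is the full 26×19 rectangle; the cone at (4, 16) (r1=12→r2=3) has section circumradius 9.300 here — a regular 24-gon; the cube at (-2, 15) (footprint 14×26) is included at this height; Subtracting the remaining from the first: starting from the r=9 cylinder, the 26×19 cube at (1, -4) partially overlaps it — only the 84.51 mm² overlap (of its 494.00 mm²) is removed, clipping the outline; the cone at (4, 16) partially overlaps it — only the 2.73 mm² overlap (of its 268.62 mm²) is removed, clipping the outline; the 14×26 cube at (-2, 15) misses the remaining region (no effect) — 1 connected region. The result has 1 disconnected region.

1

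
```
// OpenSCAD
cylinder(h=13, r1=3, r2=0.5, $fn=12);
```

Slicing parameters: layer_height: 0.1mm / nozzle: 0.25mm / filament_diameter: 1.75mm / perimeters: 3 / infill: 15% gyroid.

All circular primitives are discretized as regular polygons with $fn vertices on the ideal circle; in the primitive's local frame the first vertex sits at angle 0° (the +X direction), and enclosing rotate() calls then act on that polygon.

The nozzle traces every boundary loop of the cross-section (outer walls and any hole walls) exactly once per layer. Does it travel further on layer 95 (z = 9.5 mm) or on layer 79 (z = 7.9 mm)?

Layer 95 (z = 9.5): the cone (r1=3→r2=0.5) has section circumradius 1.173 here — a regular 12-gon (perimeter = 2·12·1.173·sin(180°/12) = 7.29 mm). So its perimeter = 7.29 mm. Layer 79 (z = 7.9): the cone contributes a regular 12-gon of circumradius 1.481 (interpolated between r1=3 and r2=0.5 at t=0.608) (perimeter = 2·12·1.481·sin(180°/12) = 9.20 mm). So its perimeter = 9.20 mm. Layer 79 is larger (9.20 vs 7.29 mm).

layer 79 (z = 7.9 mm)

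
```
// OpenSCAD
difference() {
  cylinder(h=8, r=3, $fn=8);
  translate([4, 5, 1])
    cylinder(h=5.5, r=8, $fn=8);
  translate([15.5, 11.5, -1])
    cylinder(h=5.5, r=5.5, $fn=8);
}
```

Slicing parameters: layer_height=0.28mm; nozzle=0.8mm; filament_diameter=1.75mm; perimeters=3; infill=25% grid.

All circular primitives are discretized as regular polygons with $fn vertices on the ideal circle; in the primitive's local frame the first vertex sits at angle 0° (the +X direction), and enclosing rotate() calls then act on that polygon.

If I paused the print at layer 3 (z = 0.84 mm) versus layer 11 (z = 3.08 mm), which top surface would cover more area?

layer 3 (z = 0.84 mm)

Layer 3 (z = 0.84): the r=3 cylinder gives a regular 8-gon of circumradius 3 (constant along its height) (area = (8/2)·3.000²·sin(360°/8) = 25.46 mm²); the cylinder at (4, 5) does not reach this height (z outside [1, 6.5]); the cylinder at (15.5, 11.5): section is a regular 8-gon, circumradius r=5.5 (area = (8/2)·5.500²·sin(360°/8) = 85.56 mm²); Subtracting the remaining from the first: starting from the r=3 cylinder (25.46 mm²), the r=5.5 cylinder at (15.5, 11.5) misses the remaining region (no effect) — area = 25.46 mm². So its area = 25.46 mm². Layer 11 (z = 3.08): the r=3 cylinder gives a regular 8-gon of circumradius 3 (constant along its height) (area = (8/2)·3.000²·sin(360°/8) = 25.46 mm²); the cylinder at (4, 5): section is a regular 8-gon, circumradius r=8 (area = (8/2)·8.000²·sin(360°/8) = 181.02 mm²); the cylinder at (15.5, 11.5): section is a regular 8-gon, circumradius r=5.5 (area = (8/2)·5.500²·sin(360°/8) = 85.56 mm²); After the difference (first − rest): starting from the r=3 cylinder (25.46 mm²), the r=8 cylinder at (4, 5) partially overlaps it — only the 18.49 mm² overlap (of its 181.02 mm²) is removed, clipping the outline; the r=5.5 cylinder at (15.5, 11.5) misses the remaining region (no effect) — area = 6.97 mm². So its area = 6.97 mm². Layer 3 is larger (25.46 vs 6.97 mm²).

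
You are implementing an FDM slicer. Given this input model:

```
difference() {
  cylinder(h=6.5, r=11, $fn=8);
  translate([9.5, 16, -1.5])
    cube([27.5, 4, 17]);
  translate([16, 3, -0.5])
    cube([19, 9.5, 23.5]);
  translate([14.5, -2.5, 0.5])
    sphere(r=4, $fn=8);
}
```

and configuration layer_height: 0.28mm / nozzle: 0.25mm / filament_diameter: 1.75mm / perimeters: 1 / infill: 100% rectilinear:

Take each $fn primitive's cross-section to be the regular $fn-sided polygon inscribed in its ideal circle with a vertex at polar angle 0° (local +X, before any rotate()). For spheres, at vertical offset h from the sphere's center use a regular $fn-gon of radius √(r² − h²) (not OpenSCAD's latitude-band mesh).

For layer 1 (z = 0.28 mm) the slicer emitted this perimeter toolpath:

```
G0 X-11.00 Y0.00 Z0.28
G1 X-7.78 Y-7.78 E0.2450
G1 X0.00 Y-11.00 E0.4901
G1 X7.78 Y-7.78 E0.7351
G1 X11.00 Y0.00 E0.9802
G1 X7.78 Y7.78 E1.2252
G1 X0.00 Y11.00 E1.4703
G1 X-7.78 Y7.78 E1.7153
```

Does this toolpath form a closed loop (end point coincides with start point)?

Start point (G0): (-11.00, 0.00). End point (last G1): the path does not return to the start — open.

no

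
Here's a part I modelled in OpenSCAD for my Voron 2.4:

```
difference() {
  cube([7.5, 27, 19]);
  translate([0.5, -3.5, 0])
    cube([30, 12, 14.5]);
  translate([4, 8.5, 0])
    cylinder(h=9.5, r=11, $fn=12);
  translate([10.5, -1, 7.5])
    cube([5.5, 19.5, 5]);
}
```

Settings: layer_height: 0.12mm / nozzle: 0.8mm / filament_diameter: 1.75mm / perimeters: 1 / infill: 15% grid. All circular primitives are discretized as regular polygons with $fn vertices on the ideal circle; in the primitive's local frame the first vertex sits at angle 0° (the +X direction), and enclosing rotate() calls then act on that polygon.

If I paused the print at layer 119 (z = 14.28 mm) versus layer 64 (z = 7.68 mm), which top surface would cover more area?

layer 119 (z = 14.28 mm)

Layer 119 (z = 14.28): the 7.5×27 cube contributes its full rectangle (area 202.50 mm²); the cube at (0.5, -3.5) is present — its section is the full 30×12 rectangle (area 360.00 mm²); the cylinder at (4, 8.5) is not intersected at this z (z outside [0, 9.5]); the cube at (10.5, -1) is not intersected at this z (z outside [7.5, 12.5]); Taking the first minus the rest: starting from the 7.5×27 cube (202.50 mm²), the 30×12 cube at (0.5, -3.5) partially overlaps it — only the 59.50 mm² overlap (of its 360.00 mm²) is removed, clipping the outline — area = 143.00 mm². So its area = 143.00 mm². Layer 64 (z = 7.68): the cube is present — its section is the full 7.5×27 rectangle (area 202.50 mm²); the cube at (0.5, -3.5) (footprint 30×12) is included at this height (area 360.00 mm²); the r=11 cylinder at (4, 8.5) contributes a regular 12-gon of circumradius 11 (area = (12/2)·11.000²·sin(360°/12) = 363.00 mm²); the 5.5×19.5 cube at (10.5, -1) contributes its full rectangle (area 107.25 mm²); Subtracting the remaining from the first: starting from the 7.5×27 cube (202.50 mm²), the 30×12 cube at (0.5, -3.5) partially overlaps it — only the 59.50 mm² overlap (of its 360.00 mm²) is removed, clipping the outline; the r=11 cylinder at (4, 8.5) partially overlaps it — only the 82.97 mm² overlap (of its 363.00 mm²) is removed, clipping the outline; the 5.5×19.5 cube at (10.5, -1) misses the remaining region (no effect) — area = 60.03 mm². So its area = 60.03 mm². Layer 119 is larger (143.00 vs 60.03 mm²).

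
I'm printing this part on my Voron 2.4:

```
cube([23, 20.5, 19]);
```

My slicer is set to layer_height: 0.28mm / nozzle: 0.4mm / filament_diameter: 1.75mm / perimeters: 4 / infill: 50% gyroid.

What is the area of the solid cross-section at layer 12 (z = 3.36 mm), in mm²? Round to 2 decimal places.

471.50 mm²

At z = 3.36 mm: the cube (footprint 23×20.5) is included at this height (area 471.50 mm²). Overall, the cross-section is a single solid region. Net area = 471.50 mm².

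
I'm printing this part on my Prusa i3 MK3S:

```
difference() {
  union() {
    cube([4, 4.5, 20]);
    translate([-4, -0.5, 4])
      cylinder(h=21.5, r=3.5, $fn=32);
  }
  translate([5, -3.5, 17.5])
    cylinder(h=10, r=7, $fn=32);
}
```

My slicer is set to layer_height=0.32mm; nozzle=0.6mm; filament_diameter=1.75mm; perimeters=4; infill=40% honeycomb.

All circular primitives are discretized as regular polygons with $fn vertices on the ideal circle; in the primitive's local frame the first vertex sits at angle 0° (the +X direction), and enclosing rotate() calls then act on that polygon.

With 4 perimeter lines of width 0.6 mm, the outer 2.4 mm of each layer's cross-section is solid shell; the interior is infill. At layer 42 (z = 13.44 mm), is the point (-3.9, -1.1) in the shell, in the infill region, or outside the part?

infill

At z = 13.44 mm: the cube (footprint 4×4.5) is included at this height; the cylinder at (-4, -0.5): section is a regular 32-gon, circumradius r=3.5; Taking the union: the 2 present regions are separate (no shared area or edge), so areas and boundary lengths simply add and each stays a separate island — 2 connected regions; the cylinder at (5, -3.5) is absent (z outside [17.5, 27.5]); Subtracting the remaining from the first: none of the subtracted shapes is present at this height, so that combined region is unchanged — 2 connected regions. Overall, the cross-section has 2 separate islands. The nearest boundary edge runs (-3.32, -3.93)→(-4.00, -4.00); distance from the point to it = 2.88 mm. (Shell/infill is judged within the island containing the point — the largest one.) The point is inside the cross-section and 2.88 mm from the nearest boundary — more than the 2.4 mm shell width (4 × 0.6), so it's in the infill interior.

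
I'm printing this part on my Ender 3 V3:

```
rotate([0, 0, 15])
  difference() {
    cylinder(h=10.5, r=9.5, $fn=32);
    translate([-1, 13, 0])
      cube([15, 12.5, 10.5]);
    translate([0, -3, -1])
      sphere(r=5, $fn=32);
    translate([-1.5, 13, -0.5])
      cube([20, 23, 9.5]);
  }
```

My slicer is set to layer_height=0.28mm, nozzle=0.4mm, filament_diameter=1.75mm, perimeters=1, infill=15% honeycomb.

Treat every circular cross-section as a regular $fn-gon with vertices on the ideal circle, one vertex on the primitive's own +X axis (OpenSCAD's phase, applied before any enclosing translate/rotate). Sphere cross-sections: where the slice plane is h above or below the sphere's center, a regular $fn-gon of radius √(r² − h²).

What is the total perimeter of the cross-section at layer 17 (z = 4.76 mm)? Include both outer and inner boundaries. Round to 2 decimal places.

At z = 4.76 mm: the r=9.5 cylinder gives a regular 32-gon of circumradius 9.5 (constant along its height) (perimeter = 2·32·9.500·sin(180°/32) = 59.59 mm); the cube at (-1, 13) is present — its section is the full 15×12.5 rectangle (perimeter 55.00 mm); the sphere at (0, -3) is not intersected at this z (|z−center|=5.760 > r=5); the 20×23 cube at (-1.5, 13) contributes its full rectangle (perimeter 86.00 mm); After the difference (first − rest): starting from the r=9.5 cylinder, the 15×12.5 cube at (-1, 13) misses the remaining region (no effect); the 20×23 cube at (-1.5, 13) misses the remaining region (no effect) — boundary = 59.59 mm; (rotated 15° about Z; rotation is an isometry so areas/perimeters/island counts are preserved). Overall, the cross-section is a single solid region. Total boundary length (outer) = 59.59 mm.

59.59 mm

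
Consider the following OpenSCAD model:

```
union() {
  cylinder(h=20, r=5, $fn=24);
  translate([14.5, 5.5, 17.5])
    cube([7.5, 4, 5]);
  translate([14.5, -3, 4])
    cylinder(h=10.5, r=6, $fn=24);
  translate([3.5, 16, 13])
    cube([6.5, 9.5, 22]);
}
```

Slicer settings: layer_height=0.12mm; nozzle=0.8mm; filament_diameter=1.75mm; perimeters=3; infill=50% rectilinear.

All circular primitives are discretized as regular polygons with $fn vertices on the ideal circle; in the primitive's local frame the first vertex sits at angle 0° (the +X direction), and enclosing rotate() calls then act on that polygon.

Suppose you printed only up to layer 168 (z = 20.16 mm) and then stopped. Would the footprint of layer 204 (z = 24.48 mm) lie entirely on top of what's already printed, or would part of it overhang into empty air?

Compare the two slices. At z = 20.16: the cylinder does not reach this height (z outside [0, 20]); the cube at (14.5, 5.5) (footprint 7.5×4) is included at this height (area 30.00 mm²); the cylinder at (14.5, -3) does not reach this height (z outside [4, 14.5]); the 6.5×9.5 cube at (3.5, 16) contributes its full rectangle (area 61.75 mm²); Combining (union): the 2 present regions are separate (no shared area or edge), so areas and boundary lengths simply add and each stays a separate island — area = 91.75 mm². At z = 24.48: the cylinder is absent (z outside [0, 20]); the cube at (14.5, 5.5) is absent (z outside [17.5, 22.5]); the cylinder at (14.5, -3) is absent (z outside [4, 14.5]); the cube at (3.5, 16) (footprint 6.5×9.5) is included at this height (area 61.75 mm²); Merging all regions: only the 6.5×9.5 cube at (3.5, 16) is present, so the union is just that shape — area = 61.75 mm². Checking containment: the cross-section at z = 24.48 is a subset of the cross-section at z = 20.16.

entirely on top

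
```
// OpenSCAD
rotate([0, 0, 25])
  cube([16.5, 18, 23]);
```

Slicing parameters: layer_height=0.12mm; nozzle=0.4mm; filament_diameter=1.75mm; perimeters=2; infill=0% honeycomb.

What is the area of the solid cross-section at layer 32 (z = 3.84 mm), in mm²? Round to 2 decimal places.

297.00 mm²

At z = 3.84 mm: the cube (footprint 16.5×18) is included at this height (area 297.00 mm²); (whole slice rotated 25° about Z — lengths, areas and connectivity unchanged). Overall, the cross-section is a single solid region. Net area = 297.00 mm².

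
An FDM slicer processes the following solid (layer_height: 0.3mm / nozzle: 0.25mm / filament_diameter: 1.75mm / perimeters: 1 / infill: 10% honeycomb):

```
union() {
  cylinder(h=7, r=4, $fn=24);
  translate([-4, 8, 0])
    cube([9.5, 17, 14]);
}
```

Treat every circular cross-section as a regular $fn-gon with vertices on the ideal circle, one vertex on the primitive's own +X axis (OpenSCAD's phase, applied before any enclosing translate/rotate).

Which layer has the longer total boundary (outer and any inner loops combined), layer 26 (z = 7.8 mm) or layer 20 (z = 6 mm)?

Layer 26 (z = 7.8): the cylinder is absent (z outside [0, 7]); the cube at (-4, 8) (footprint 9.5×17) is included at this height (perimeter 53.00 mm); Merging all regions: only the 9.5×17 cube at (-4, 8) is present, so the union is just that shape — boundary = 53.00 mm. So its perimeter = 53.00 mm. Layer 20 (z = 6): the cylinder: section is a regular 24-gon, circumradius r=4 (perimeter = 2·24·4.000·sin(180°/24) = 25.06 mm); the cube at (-4, 8) (footprint 9.5×17) is included at this height (perimeter 53.00 mm); Merging all regions: the 2 present regions are separate (no shared area or edge), so areas and boundary lengths simply add and each stays a separate island — boundary = 78.06 mm. So its perimeter = 78.06 mm. Layer 20 is larger (78.06 vs 53.00 mm).

layer 20 (z = 6 mm)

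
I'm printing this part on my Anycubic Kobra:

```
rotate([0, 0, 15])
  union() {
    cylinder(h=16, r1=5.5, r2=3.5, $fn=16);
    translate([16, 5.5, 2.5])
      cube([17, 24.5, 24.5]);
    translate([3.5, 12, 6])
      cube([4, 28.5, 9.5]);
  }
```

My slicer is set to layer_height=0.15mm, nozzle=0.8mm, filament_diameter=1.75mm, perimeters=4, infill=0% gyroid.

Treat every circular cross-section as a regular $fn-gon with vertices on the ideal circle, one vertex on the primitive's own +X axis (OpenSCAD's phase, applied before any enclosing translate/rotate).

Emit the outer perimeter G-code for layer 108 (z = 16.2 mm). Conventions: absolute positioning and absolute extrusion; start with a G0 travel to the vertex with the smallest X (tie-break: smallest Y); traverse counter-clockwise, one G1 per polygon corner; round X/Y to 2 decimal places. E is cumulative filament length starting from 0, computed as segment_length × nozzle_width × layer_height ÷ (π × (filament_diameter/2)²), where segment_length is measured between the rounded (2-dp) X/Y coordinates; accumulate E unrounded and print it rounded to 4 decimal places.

At z = 16.2 mm: the cone is absent (z outside [0, 16]); the cube at (16, 5.5) is present — its section is the full 17×24.5 rectangle; the cube at (3.5, 12) is not intersected at this z (z outside [6, 15.5]); Merging all regions: only the 17×24.5 cube at (16, 5.5) is present, so the union is just that shape — 1 connected region; (whole slice rotated 15° about Z — lengths, areas and connectivity unchanged). The outline is a single polygon with 4 vertices. Extrusion per mm of travel: 0.8 × 0.15 / (π × 0.875²) = 0.049890. Accumulating E over each segment gives final E = 4.1413.

G0 X7.69 Y33.12 Z16.20
G1 X14.03 Y9.45 E1.2225
G1 X30.45 Y13.85 E2.0706
G1 X24.11 Y37.52 E3.2932
G1 X7.69 Y33.12 E4.1413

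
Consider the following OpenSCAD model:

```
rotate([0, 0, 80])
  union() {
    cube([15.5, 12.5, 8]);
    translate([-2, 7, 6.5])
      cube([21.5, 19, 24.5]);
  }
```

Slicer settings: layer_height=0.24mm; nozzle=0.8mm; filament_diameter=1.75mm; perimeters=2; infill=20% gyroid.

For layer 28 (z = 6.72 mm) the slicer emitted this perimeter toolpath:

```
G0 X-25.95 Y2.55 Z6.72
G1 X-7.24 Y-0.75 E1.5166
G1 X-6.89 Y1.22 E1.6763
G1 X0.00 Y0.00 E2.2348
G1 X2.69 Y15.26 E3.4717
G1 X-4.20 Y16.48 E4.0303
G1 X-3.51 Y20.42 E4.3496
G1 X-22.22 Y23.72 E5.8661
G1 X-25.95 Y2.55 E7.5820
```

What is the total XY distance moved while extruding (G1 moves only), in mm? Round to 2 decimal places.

94.98 mm

Sum the Euclidean lengths of each G1 segment: total = 94.98 mm.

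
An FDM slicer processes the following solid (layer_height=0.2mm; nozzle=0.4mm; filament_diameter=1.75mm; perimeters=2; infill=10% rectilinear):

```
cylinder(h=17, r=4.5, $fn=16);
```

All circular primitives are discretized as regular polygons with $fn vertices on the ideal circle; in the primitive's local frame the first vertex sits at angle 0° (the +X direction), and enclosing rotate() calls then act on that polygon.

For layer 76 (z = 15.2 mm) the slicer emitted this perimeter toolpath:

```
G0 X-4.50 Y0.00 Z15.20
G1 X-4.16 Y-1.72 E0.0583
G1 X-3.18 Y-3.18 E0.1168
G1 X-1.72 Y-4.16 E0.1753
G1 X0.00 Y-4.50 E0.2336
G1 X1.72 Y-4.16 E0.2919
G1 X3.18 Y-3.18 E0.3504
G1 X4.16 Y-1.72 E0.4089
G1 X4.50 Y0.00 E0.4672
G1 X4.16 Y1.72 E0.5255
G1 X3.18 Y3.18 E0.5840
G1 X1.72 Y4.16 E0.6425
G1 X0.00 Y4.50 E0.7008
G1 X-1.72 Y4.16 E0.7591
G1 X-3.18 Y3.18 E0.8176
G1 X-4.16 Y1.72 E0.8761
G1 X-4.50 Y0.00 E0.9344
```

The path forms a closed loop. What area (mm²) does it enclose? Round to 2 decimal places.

62.00 mm²

Apply the shoelace formula to the sequence of (X, Y) vertices; enclosed area = 62.00 mm².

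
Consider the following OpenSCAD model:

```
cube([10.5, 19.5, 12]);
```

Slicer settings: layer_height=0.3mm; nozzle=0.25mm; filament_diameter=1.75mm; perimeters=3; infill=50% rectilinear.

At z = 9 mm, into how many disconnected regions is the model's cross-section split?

At z = 9 mm: the cube is present — its section is the full 10.5×19.5 rectangle. The result has 1 disconnected region.

1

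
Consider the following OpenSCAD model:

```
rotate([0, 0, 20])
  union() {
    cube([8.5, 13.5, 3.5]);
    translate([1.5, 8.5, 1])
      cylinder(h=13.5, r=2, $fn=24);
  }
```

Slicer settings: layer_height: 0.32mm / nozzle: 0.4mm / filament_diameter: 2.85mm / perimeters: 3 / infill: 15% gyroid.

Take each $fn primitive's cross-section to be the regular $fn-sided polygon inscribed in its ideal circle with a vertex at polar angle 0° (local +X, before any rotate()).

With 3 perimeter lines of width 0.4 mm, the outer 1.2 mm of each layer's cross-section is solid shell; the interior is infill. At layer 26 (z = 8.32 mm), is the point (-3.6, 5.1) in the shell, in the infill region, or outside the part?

outside

At z = 8.32 mm: the cube does not reach this height (z outside [0, 3.5]); the r=2 cylinder at (1.5, 8.5) contributes a regular 24-gon of circumradius 2; Taking the union: only the r=2 cylinder at (1.5, 8.5) is present, so the union is just that shape — 1 connected region; (whole slice rotated 20° about Z — lengths, areas and connectivity unchanged). Overall, the cross-section is a single solid region. Undo the 20° rotation: the query point maps to (-1.639, 6.024) in the un-rotated model frame. The nearest boundary edge runs (-0.23, 7.50)→(0.09, 7.09); distance from the point to it = 2.01 mm. The point is not inside any of the regions above, so it lies outside the cross-section (2.01 mm from the nearest boundary).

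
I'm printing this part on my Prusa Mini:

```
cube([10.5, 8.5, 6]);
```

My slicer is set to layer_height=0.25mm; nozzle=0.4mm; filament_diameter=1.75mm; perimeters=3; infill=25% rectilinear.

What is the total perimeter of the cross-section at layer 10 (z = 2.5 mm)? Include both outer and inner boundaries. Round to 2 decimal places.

38.00 mm

At z = 2.5 mm: the 10.5×8.5 cube contributes its full rectangle (perimeter 38.00 mm). Overall, the cross-section is a single solid region. Total boundary length (outer) = 38.00 mm.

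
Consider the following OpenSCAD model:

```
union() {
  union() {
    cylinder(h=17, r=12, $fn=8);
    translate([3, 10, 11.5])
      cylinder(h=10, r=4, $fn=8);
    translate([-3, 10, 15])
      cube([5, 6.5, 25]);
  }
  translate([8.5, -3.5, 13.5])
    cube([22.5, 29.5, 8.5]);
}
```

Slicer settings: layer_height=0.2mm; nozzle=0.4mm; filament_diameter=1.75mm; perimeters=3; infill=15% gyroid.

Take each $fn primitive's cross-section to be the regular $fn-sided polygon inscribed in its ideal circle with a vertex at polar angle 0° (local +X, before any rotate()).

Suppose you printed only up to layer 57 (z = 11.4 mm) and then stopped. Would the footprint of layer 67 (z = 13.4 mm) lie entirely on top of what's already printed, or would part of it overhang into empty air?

part overhangs

Compare the two slices. At z = 11.4: the cylinder: section is a regular 8-gon, circumradius r=12 (area = (8/2)·12.000²·sin(360°/8) = 407.29 mm²); the cylinder at (3, 10) is not intersected at this z (z outside [11.5, 21.5]); the cube at (-3, 10) is not intersected at this z (z outside [15, 40]); Combining (union): only the r=12 cylinder is present, so the union is just that shape — area = 407.29 mm²; the cube at (8.5, -3.5) is absent (z outside [13.5, 22]); Taking the union: only the result so far is present, so the union is just that shape — area = 407.29 mm². At z = 13.4: the r=12 cylinder contributes a regular 8-gon of circumradius 12 (area = (8/2)·12.000²·sin(360°/8) = 407.29 mm²); the r=4 cylinder at (3, 10) gives a regular 8-gon of circumradius 4 (constant along its height) (area = (8/2)·4.000²·sin(360°/8) = 45.25 mm²); the cube at (-3, 10) is absent (z outside [15, 40]); Taking the union: the regions partially overlap — summed areas 452.55 mm² minus the doubly-counted overlap 27.79 mm² gives 424.76 mm² — area = 424.76 mm²; the cube at (8.5, -3.5) does not reach this height (z outside [13.5, 22]); Merging all regions: only the result so far is present, so the union is just that shape — area = 424.76 mm². Checking containment: at z = 13.4 the cross-section extends beyond the z = 11.4 cross-section by about 17.47 mm².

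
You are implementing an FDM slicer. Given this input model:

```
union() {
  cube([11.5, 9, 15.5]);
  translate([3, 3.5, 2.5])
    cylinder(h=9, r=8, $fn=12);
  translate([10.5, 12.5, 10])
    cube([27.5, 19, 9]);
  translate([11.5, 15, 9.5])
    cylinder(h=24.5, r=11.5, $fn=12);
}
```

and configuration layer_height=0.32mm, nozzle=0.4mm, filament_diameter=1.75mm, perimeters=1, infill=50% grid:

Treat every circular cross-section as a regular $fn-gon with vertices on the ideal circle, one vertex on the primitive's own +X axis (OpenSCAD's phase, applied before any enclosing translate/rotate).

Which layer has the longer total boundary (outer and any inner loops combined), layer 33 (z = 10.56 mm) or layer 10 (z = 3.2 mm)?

Layer 33 (z = 10.56): the cube is present — its section is the full 11.5×9 rectangle (perimeter 41.00 mm); the r=8 cylinder at (3, 3.5) contributes a regular 12-gon of circumradius 8 (perimeter = 2·12·8.000·sin(180°/12) = 49.69 mm); the cube at (10.5, 12.5) is present — its section is the full 27.5×19 rectangle (perimeter 93.00 mm); the r=11.5 cylinder at (11.5, 15) gives a regular 12-gon of circumradius 11.5 (constant along its height) (perimeter = 2·12·11.500·sin(180°/12) = 71.43 mm); Merging all regions: the regions partially overlap (shared area 281.12 mm²), so the edge portions inside another operand are dropped and the merged outline is re-measured after clipping — boundary = 140.28 mm. So its perimeter = 140.28 mm. Layer 10 (z = 3.2): the 11.5×9 cube contributes its full rectangle (perimeter 41.00 mm); the r=8 cylinder at (3, 3.5) contributes a regular 12-gon of circumradius 8 (perimeter = 2·12·8.000·sin(180°/12) = 49.69 mm); the cube at (10.5, 12.5) does not reach this height (z outside [10, 19]); the cylinder at (11.5, 15) is not intersected at this z (z outside [9.5, 34]); Combining (union): the regions partially overlap (shared area 92.48 mm²), so the edge portions inside another operand are dropped and the merged outline is re-measured after clipping — boundary = 53.32 mm. So its perimeter = 53.32 mm. Layer 33 is larger (140.28 vs 53.32 mm).

layer 33 (z = 10.56 mm)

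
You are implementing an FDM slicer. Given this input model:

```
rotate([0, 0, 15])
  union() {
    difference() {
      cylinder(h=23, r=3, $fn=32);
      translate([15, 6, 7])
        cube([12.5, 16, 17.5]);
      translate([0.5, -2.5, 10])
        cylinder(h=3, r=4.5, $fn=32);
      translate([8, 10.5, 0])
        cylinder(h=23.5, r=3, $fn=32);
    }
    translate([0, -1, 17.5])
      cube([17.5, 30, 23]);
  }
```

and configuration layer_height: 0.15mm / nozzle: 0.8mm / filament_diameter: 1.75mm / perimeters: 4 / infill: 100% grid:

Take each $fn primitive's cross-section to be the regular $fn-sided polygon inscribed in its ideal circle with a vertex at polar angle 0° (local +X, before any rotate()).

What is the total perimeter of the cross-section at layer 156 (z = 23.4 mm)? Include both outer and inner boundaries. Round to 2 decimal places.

At z = 23.4 mm: the cylinder is not intersected at this z (z outside [0, 23]); the cube at (15, 6) is present — its section is the full 12.5×16 rectangle (perimeter 57.00 mm); the cylinder at (0.5, -2.5) does not reach this height (z outside [10, 13]); the r=3 cylinder at (8, 10.5) gives a regular 32-gon of circumradius 3 (constant along its height) (perimeter = 2·32·3.000·sin(180°/32) = 18.82 mm); Taking the first minus the rest: the first operand is absent here, so nothing remains; the cube at (0, -1) is present — its section is the full 17.5×30 rectangle (perimeter 95.00 mm); Taking the union: only the 17.5×30 cube at (0, -1) is present, so the union is just that shape — boundary = 95.00 mm; (rotated 15° about Z; rotation is an isometry so areas/perimeters/island counts are preserved). Overall, the cross-section is a single solid region. Total boundary length (outer) = 95.00 mm.

95.00 mm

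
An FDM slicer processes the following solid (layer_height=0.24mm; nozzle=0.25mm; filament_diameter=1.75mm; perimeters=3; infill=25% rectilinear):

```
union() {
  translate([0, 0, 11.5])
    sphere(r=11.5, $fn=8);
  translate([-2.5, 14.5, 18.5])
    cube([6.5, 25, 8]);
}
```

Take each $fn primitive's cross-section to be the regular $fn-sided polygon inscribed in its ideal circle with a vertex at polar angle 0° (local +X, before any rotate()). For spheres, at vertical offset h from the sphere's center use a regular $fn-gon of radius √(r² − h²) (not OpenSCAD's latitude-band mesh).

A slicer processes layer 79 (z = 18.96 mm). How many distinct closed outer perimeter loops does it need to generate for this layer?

2

At z = 18.96 mm: the r=11.5 sphere slices to a regular 8-gon of circumradius 8.752 (√(r²−h²) with h=7.46 from center); the cube at (-2.5, 14.5) (footprint 6.5×25) is included at this height; Taking the union: the 2 present regions are separate (no shared area or edge), so areas and boundary lengths simply add and each stays a separate island — 2 connected regions. The result has 2 disconnected regions.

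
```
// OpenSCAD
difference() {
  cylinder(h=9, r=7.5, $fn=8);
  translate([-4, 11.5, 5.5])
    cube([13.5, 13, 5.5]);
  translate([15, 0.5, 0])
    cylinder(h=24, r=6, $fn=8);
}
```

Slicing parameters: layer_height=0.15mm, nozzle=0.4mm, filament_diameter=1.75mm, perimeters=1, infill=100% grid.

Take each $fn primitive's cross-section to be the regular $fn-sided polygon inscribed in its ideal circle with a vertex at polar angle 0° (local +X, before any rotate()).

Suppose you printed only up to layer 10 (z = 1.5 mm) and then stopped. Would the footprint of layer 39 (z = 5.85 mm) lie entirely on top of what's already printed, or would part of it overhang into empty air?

entirely on top

Compare the two slices. At z = 1.5: the r=7.5 cylinder contributes a regular 8-gon of circumradius 7.5 (area = (8/2)·7.500²·sin(360°/8) = 159.10 mm²); the cube at (-4, 11.5) is not intersected at this z (z outside [5.5, 11]); the cylinder at (15, 0.5): section is a regular 8-gon, circumradius r=6 (area = (8/2)·6.000²·sin(360°/8) = 101.82 mm²); After the difference (first − rest): starting from the r=7.5 cylinder (159.10 mm²), the r=6 cylinder at (15, 0.5) misses the remaining region (no effect) — area = 159.10 mm². At z = 5.85: the r=7.5 cylinder contributes a regular 8-gon of circumradius 7.5 (area = (8/2)·7.500²·sin(360°/8) = 159.10 mm²); the cube at (-4, 11.5) is present — its section is the full 13.5×13 rectangle (area 175.50 mm²); the r=6 cylinder at (15, 0.5) gives a regular 8-gon of circumradius 6 (constant along its height) (area = (8/2)·6.000²·sin(360°/8) = 101.82 mm²); Subtracting the remaining from the first: starting from the r=7.5 cylinder (159.10 mm²), the 13.5×13 cube at (-4, 11.5) misses the remaining region (no effect); the r=6 cylinder at (15, 0.5) misses the remaining region (no effect) — area = 159.10 mm². Checking containment: the cross-section at z = 5.85 is a subset of the cross-section at z = 1.5.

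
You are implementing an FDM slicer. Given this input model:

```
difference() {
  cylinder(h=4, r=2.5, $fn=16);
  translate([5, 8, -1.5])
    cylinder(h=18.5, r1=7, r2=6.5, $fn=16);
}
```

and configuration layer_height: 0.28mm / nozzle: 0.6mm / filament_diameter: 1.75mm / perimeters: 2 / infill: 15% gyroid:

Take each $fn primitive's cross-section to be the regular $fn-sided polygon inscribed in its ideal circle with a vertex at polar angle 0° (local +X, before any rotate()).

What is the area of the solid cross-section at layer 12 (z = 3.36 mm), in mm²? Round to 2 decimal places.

At z = 3.36 mm: the r=2.5 cylinder contributes a regular 16-gon of circumradius 2.5 (area = (16/2)·2.500²·sin(360°/16) = 19.13 mm²); the cone at (5, 8): at t=0.263 of its height the radius interpolates to r₁+(r₂−r₁)t = 6.869, giving a regular 16-gon of that circumradius (area = (16/2)·6.869²·sin(360°/16) = 144.43 mm²); Subtracting the remaining from the first: starting from the r=2.5 cylinder (19.13 mm²), the cone at (5, 8) misses the remaining region (no effect) — area = 19.13 mm². Overall, the cross-section is a single solid region. Net area = 19.13 mm².

19.13 mm²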